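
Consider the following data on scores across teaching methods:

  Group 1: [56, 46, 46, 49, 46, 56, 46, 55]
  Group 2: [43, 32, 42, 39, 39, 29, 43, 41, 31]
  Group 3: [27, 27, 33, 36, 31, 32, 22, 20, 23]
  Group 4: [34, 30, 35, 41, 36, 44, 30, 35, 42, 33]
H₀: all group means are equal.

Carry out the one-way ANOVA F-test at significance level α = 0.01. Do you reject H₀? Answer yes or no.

Group means [50.00, 37.67, 27.89, 36.00], grand mean 37.500
SSB = Σnᵢ(x̄ᵢ−x̄)² = 2104.111; SSW = ΣΣ(x−x̄ᵢ)² = 856.889
MSB = 2104.111/3 = 701.3704; MSW = 856.889/32 = 26.7778
F = MSB/MSW = 26.1923
df = (3, 32)
p-value (upper-tail) = 0.00000
At α=0.01: p < α → reject H₀

reject H₀: yes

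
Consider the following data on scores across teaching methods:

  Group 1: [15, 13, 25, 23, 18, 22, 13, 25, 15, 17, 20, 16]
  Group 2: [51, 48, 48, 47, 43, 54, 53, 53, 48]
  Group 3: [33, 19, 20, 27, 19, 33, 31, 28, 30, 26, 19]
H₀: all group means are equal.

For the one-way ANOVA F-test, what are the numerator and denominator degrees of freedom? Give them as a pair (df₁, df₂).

degrees of freedom = [2, 29]

k = 3 groups, N = 32 total
df = (k−1, N−k) = (3−1, 32−3) = (2, 29)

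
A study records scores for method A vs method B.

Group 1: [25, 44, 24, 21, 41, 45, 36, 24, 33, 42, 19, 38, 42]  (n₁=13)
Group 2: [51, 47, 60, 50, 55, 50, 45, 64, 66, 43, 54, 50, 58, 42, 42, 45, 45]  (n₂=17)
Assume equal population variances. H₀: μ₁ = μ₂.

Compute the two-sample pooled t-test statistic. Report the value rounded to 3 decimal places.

test statistic = -5.670

x̄₁=33.385, s₁=9.527, n₁=13
x̄₂=51.000, s₂=7.508, n₂=17
s_p² = [12·9.527² + 16·7.508²]/28 = 71.1099
SE = √(s_p²·(1/13+1/17)) = 3.1069
t = (33.385−51.000)/3.1069 = -5.6697
df = 28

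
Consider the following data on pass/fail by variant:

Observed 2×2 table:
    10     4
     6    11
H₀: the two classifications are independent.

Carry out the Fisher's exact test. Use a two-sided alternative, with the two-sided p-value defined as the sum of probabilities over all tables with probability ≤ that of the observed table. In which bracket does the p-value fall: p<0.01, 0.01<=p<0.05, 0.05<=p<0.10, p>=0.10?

Margins: r₁=14, r₂=17, c₁=16, c₂=15, n=31
p_obs = C(14,10)·C(17,6)/C(31,16); sum pmf over tables with pmf ≤ p_obs
p-value (two-sided) = 0.07317
→ bracket: 0.05<=p<0.10

p-value bracket: 0.05<=p<0.10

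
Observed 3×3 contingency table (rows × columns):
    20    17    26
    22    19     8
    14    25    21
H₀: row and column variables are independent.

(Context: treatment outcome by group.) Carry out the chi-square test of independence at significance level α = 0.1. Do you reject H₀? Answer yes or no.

Row totals [63, 49, 60], col totals [56, 61, 55], n=172
χ² = (20−20.51)²/20.51 + (17−22.34)²/22.34 + (26−20.15)²/20.15 + (22−15.95)²/15.95 + (19−17.38)²/17.38 + (8−15.67)²/15.67 + (14−19.53)²/19.53 + (25−21.28)²/21.28 + (21−19.19)²/19.19 = 11.5786
df = 4
p-value (upper-tail) = 0.02078
At α=0.1: p < α → reject H₀

reject H₀: yes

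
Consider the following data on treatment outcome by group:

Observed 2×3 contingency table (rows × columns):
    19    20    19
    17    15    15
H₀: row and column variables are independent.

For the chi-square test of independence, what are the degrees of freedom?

degrees of freedom = 2

df = (r−1)(c−1) = (2−1)·(3−1) = 2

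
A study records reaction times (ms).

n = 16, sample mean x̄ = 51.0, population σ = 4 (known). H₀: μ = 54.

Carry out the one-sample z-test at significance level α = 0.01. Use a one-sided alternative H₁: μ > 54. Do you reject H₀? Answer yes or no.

SE = σ/√n = 4/√16 = 1.0000
z = (x̄−μ₀)/SE = (51.0−54)/1.0000 = -3.0000
p-value (one-sided, H₁ greater) = 0.99865
At α=0.01: p ≥ α → fail to reject H₀

reject H₀: no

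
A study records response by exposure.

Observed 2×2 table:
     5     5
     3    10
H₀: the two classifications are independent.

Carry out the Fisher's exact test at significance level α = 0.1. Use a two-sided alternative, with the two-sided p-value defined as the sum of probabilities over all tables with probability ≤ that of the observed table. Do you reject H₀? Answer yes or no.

Margins: r₁=10, r₂=13, c₁=8, c₂=15, n=23
p_obs = C(10,5)·C(13,3)/C(23,8); sum pmf over tables with pmf ≤ p_obs
p-value (two-sided) = 0.22129
At α=0.1: p ≥ α → fail to reject H₀

reject H₀: no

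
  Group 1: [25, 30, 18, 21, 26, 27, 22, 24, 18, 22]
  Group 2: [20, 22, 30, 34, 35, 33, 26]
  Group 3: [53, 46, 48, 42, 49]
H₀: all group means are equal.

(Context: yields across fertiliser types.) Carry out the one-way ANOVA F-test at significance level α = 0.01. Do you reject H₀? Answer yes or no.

Group means [23.30, 28.57, 47.60], grand mean 30.500
SSB = Σnᵢ(x̄ᵢ−x̄)² = 2006.486; SSW = ΣΣ(x−x̄ᵢ)² = 415.014
MSB = 2006.486/2 = 1003.2429; MSW = 415.014/19 = 21.8429
F = MSB/MSW = 45.9300
df = (2, 19)
p-value (upper-tail) = 0.00000
At α=0.01: p < α → reject H₀

reject H₀: yes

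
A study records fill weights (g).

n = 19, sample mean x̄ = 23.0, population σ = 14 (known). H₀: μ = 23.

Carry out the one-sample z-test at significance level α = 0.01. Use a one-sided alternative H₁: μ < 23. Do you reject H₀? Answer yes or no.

reject H₀: no

SE = σ/√n = 14/√19 = 3.2118
z = (x̄−μ₀)/SE = (23.0−23)/3.2118 = 0.0000
p-value (one-sided, H₁ less) = 0.50000
At α=0.01: p ≥ α → fail to reject H₀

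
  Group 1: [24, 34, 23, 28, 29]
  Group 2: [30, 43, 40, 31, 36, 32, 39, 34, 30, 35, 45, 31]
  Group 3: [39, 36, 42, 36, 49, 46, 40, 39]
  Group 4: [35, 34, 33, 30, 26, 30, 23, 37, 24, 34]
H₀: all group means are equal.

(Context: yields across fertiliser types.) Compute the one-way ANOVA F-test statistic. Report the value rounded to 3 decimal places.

Group means [27.60, 35.50, 40.88, 30.60], grand mean 34.200
SSB = Σnᵢ(x̄ᵢ−x̄)² = 724.125; SSW = ΣΣ(x−x̄ᵢ)² = 733.475
MSB = 724.125/3 = 241.3750; MSW = 733.475/31 = 23.6605
F = MSB/MSW = 10.2016
df = (3, 31)

test statistic = 10.202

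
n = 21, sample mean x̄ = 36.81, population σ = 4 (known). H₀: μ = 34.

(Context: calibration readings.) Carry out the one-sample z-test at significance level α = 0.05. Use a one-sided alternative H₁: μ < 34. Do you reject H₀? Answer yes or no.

reject H₀: no

SE = σ/√n = 4/√21 = 0.8729
z = (x̄−μ₀)/SE = (36.81−34)/0.8729 = 3.2193
p-value (one-sided, H₁ less) = 0.99936
At α=0.05: p ≥ α → fail to reject H₀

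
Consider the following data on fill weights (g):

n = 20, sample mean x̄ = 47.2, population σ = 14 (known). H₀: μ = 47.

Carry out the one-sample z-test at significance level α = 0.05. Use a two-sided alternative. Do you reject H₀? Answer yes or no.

SE = σ/√n = 14/√20 = 3.1305
z = (x̄−μ₀)/SE = (47.2−47)/3.1305 = 0.0639
p-value (two-sided) = 0.94906
At α=0.05: p ≥ α → fail to reject H₀

reject H₀: no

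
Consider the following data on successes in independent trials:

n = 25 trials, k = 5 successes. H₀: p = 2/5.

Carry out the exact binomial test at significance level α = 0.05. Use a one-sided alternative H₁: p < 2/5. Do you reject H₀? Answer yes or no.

Exact binomial: n=25, k=5, p₀=2/5=0.4000
P(X≤5) from Σ C(n,i)·p₀^i·(1−p₀)^(n−i)
p-value (one-sided, H₁ less) = 0.02936
At α=0.05: p < α → reject H₀

reject H₀: yes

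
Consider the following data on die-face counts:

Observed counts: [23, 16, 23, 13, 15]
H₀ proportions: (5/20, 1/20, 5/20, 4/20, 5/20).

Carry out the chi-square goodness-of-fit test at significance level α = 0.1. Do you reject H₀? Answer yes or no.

reject H₀: yes

n = 90; E_i = n·p_i = [22.50, 4.50, 22.50, 18.00, 22.50]
χ² = (23−22.50)²/22.50 + (16−4.50)²/4.50 + (23−22.50)²/22.50 + (13−18.00)²/18.00 + (15−22.50)²/22.50 = 33.3000
df = 4
p-value (upper-tail) = 0.00000
At α=0.1: p < α → reject H₀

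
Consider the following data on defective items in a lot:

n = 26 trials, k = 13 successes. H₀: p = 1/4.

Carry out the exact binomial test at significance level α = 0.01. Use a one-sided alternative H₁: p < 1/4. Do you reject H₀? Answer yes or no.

Exact binomial: n=26, k=13, p₀=1/4=0.2500
P(X≤13) from Σ C(n,i)·p₀^i·(1−p₀)^(n−i)
p-value (one-sided, H₁ less) = 0.99847
At α=0.01: p ≥ α → fail to reject H₀

reject H₀: no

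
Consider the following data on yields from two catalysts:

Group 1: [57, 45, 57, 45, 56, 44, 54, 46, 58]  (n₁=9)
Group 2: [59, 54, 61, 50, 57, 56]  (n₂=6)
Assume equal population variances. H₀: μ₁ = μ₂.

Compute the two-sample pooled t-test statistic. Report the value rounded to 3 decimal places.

test statistic = -1.708

x̄₁=51.333, s₁=6.124, n₁=9
x̄₂=56.167, s₂=3.869, n₂=6
s_p² = [8·6.124² + 5·3.869²]/13 = 28.8333
SE = √(s_p²·(1/9+1/6)) = 2.8301
t = (51.333−56.167)/2.8301 = -1.7079
df = 13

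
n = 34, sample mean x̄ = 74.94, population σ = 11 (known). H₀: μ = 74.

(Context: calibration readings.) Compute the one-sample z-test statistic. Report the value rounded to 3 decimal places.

test statistic = 0.498

SE = σ/√n = 11/√34 = 1.8865
z = (x̄−μ₀)/SE = (74.94−74)/1.8865 = 0.4983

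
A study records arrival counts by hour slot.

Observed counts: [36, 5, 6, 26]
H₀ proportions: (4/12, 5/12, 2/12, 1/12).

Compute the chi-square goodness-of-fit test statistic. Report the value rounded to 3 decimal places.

test statistic = 95.164

n = 73; E_i = n·p_i = [24.33, 30.42, 12.17, 6.08]
χ² = (36−24.33)²/24.33 + (5−30.42)²/30.42 + (6−12.17)²/12.17 + (26−6.08)²/6.08 = 95.1644
df = 3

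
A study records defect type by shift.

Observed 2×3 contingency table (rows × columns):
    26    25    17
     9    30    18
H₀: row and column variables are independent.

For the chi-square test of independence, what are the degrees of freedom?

df = (r−1)(c−1) = (2−1)·(3−1) = 2

degrees of freedom = 2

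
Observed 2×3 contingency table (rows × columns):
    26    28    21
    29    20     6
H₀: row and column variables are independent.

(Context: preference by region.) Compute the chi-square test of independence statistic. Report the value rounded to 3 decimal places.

Row totals [75, 55], col totals [55, 48, 27], n=130
χ² = (26−31.73)²/31.73 + (28−27.69)²/27.69 + (21−15.58)²/15.58 + (29−23.27)²/23.27 + (20−20.31)²/20.31 + (6−11.42)²/11.42 = 6.9171
df = 2

test statistic = 6.917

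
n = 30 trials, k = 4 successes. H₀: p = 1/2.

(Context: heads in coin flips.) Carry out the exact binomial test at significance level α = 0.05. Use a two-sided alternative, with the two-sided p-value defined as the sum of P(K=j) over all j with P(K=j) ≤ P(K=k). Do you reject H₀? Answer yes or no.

reject H₀: yes

Exact binomial: n=30, k=4, p₀=1/2=0.5000
P(X=j) = C(n,j)·p₀^j·(1−p₀)^(n−j); p = Σ P(X=j) over j with P(X=j) ≤ P(X=4)
p-value (two-sided) = 0.00006
At α=0.05: p < α → reject H₀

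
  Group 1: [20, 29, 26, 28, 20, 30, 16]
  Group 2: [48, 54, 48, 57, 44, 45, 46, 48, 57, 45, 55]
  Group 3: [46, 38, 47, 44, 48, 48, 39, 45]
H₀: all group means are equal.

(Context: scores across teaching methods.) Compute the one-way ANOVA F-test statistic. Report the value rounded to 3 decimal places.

Group means [24.14, 49.73, 44.38], grand mean 41.192
SSB = Σnᵢ(x̄ᵢ−x̄)² = 2917.125; SSW = ΣΣ(x−x̄ᵢ)² = 534.914
MSB = 2917.125/2 = 1458.5623; MSW = 534.914/23 = 23.2571
F = MSB/MSW = 62.7146
df = (2, 23)

test statistic = 62.715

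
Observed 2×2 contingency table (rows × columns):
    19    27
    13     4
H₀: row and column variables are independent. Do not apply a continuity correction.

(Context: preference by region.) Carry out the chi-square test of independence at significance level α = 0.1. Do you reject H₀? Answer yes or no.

reject H₀: yes

Row totals [46, 17], col totals [32, 31], n=63
χ² = (19−23.37)²/23.37 + (27−22.63)²/22.63 + (13−8.63)²/8.63 + (4−8.37)²/8.37 = 6.1417
df = 1
p-value (upper-tail) = 0.01320
At α=0.1: p < α → reject H₀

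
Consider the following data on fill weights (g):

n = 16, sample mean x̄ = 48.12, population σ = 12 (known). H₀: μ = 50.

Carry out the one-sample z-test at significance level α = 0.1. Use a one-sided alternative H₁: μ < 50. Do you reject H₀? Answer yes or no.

reject H₀: no

SE = σ/√n = 12/√16 = 3.0000
z = (x̄−μ₀)/SE = (48.12−50)/3.0000 = -0.6267
p-value (one-sided, H₁ less) = 0.26544
At α=0.1: p ≥ α → fail to reject H₀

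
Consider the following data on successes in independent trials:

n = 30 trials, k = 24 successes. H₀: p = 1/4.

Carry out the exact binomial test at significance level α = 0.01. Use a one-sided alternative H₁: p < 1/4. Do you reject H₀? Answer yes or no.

Exact binomial: n=30, k=24, p₀=1/4=0.2500
P(X≤24) from Σ C(n,i)·p₀^i·(1−p₀)^(n−i)
p-value (one-sided, H₁ less) = 1.00000
At α=0.01: p ≥ α → fail to reject H₀

reject H₀: no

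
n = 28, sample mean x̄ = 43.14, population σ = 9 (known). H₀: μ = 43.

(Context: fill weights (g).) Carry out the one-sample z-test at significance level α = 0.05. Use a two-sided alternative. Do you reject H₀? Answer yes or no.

SE = σ/√n = 9/√28 = 1.7008
z = (x̄−μ₀)/SE = (43.14−43)/1.7008 = 0.0823
p-value (two-sided) = 0.93440
At α=0.05: p ≥ α → fail to reject H₀

reject H₀: no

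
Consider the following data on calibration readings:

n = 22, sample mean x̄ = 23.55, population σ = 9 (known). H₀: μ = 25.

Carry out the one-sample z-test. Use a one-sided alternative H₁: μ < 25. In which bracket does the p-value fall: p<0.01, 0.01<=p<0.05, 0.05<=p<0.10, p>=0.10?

SE = σ/√n = 9/√22 = 1.9188
z = (x̄−μ₀)/SE = (23.55−25)/1.9188 = -0.7557
p-value (one-sided, H₁ less) = 0.22492
→ bracket: p>=0.10

p-value bracket: p>=0.10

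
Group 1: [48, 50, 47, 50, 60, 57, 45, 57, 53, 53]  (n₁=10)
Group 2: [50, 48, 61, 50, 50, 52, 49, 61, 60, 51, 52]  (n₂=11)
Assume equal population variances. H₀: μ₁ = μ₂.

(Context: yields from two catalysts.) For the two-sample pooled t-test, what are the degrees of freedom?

degrees of freedom = 19

df = n₁ + n₂ − 2 = 10 + 11 − 2 = 19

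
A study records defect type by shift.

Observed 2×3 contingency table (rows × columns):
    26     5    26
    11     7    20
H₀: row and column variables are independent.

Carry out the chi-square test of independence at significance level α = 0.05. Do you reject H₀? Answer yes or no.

Row totals [57, 38], col totals [37, 12, 46], n=95
χ² = (26−22.20)²/22.20 + (5−7.20)²/7.20 + (26−27.60)²/27.60 + (11−14.80)²/14.80 + (7−4.80)²/4.80 + (20−18.40)²/18.40 = 3.5386
df = 2
p-value (upper-tail) = 0.17046
At α=0.05: p ≥ α → fail to reject H₀

reject H₀: no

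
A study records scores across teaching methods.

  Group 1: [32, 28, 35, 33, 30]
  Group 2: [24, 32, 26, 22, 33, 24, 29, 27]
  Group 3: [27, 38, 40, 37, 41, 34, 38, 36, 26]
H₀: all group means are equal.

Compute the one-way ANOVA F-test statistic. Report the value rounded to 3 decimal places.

Group means [31.60, 27.12, 35.22], grand mean 31.455
SSB = Σnᵢ(x̄ᵢ−x̄)² = 277.824; SSW = ΣΣ(x−x̄ᵢ)² = 367.631
MSB = 277.824/2 = 138.9120; MSW = 367.631/19 = 19.3490
F = MSB/MSW = 7.1793
df = (2, 19)

test statistic = 7.179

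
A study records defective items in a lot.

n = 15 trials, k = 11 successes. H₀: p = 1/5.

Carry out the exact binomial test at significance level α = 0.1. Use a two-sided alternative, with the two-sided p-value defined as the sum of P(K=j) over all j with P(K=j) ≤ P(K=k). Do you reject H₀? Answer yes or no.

Exact binomial: n=15, k=11, p₀=1/5=0.2000
P(X=j) = C(n,j)·p₀^j·(1−p₀)^(n−j); p = Σ P(X=j) over j with P(X=j) ≤ P(X=11)
p-value (two-sided) = 0.00001
At α=0.1: p < α → reject H₀

reject H₀: yes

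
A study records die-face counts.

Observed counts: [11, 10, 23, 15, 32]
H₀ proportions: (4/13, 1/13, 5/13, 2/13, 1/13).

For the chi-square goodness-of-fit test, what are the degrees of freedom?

df = k − 1 = 5 − 1 = 4

degrees of freedom = 4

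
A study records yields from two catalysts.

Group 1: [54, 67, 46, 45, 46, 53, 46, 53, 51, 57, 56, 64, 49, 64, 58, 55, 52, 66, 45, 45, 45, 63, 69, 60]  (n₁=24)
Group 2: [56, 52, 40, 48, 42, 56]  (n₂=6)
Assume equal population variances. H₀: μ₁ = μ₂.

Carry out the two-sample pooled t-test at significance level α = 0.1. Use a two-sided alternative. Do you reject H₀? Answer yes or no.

x̄₁=54.542, s₁=7.896, n₁=24
x̄₂=49.000, s₂=6.899, n₂=6
s_p² = [23·7.896² + 5·6.899²]/28 = 59.7128
SE = √(s_p²·(1/24+1/6)) = 3.5271
t = (54.542−49.000)/3.5271 = 1.5712
df = 28
p-value (two-sided) = 0.12737
At α=0.1: p ≥ α → fail to reject H₀

reject H₀: no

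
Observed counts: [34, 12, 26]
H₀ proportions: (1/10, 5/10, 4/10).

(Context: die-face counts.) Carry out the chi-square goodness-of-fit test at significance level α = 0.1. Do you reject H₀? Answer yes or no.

reject H₀: yes

n = 72; E_i = n·p_i = [7.20, 36.00, 28.80]
χ² = (34−7.20)²/7.20 + (12−36.00)²/36.00 + (26−28.80)²/28.80 = 116.0278
df = 2
p-value (upper-tail) = 0.00000
At α=0.1: p < α → reject H₀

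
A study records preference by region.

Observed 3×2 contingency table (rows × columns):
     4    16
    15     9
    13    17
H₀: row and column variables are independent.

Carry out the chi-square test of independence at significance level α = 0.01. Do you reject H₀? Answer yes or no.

reject H₀: no

Row totals [20, 24, 30], col totals [32, 42], n=74
χ² = (4−8.65)²/8.65 + (16−11.35)²/11.35 + (15−10.38)²/10.38 + (9−13.62)²/13.62 + (13−12.97)²/12.97 + (17−17.03)²/17.03 = 8.0286
df = 2
p-value (upper-tail) = 0.01806
At α=0.01: p ≥ α → fail to reject H₀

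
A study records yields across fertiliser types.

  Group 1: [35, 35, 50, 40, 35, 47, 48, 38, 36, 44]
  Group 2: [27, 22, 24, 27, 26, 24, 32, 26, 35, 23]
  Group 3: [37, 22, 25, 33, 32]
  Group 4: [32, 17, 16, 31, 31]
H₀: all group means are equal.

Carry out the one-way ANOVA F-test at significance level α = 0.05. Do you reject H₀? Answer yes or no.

reject H₀: yes

Group means [40.80, 26.60, 29.80, 25.40], grand mean 31.667
SSB = Σnᵢ(x̄ᵢ−x̄)² = 1304.667; SSW = ΣΣ(x−x̄ᵢ)² = 882.000
MSB = 1304.667/3 = 434.8889; MSW = 882.000/26 = 33.9231
F = MSB/MSW = 12.8199
df = (3, 26)
p-value (upper-tail) = 0.00002
At α=0.05: p < α → reject H₀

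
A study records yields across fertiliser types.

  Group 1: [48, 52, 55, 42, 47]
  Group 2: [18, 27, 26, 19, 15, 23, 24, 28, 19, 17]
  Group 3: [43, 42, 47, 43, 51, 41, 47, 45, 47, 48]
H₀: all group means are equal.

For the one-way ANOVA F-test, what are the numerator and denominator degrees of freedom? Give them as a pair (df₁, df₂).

k = 3 groups, N = 25 total
df = (k−1, N−k) = (3−1, 25−3) = (2, 22)

degrees of freedom = [2, 22]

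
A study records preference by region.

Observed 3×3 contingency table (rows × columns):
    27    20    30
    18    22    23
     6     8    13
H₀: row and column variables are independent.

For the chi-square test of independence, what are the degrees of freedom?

degrees of freedom = 4

df = (r−1)(c−1) = (3−1)·(3−1) = 4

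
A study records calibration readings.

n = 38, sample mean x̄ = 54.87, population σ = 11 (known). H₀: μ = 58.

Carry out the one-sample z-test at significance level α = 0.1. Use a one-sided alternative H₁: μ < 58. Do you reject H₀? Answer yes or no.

reject H₀: yes

SE = σ/√n = 11/√38 = 1.7844
z = (x̄−μ₀)/SE = (54.87−58)/1.7844 = -1.7541
p-value (one-sided, H₁ less) = 0.03971
At α=0.1: p < α → reject H₀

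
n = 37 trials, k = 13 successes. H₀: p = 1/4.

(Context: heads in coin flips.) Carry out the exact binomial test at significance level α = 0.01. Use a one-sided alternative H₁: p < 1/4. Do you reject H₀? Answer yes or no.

reject H₀: no

Exact binomial: n=37, k=13, p₀=1/4=0.2500
P(X≤13) from Σ C(n,i)·p₀^i·(1−p₀)^(n−i)
p-value (one-sided, H₁ less) = 0.94234
At α=0.01: p ≥ α → fail to reject H₀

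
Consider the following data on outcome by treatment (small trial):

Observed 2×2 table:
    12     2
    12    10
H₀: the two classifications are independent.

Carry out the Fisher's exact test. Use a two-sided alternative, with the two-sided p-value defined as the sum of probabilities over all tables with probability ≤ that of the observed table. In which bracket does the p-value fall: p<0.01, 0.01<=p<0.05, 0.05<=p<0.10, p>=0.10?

p-value bracket: 0.05<=p<0.10

Margins: r₁=14, r₂=22, c₁=24, c₂=12, n=36
p_obs = C(14,12)·C(22,12)/C(36,24); sum pmf over tables with pmf ≤ p_obs
p-value (two-sided) = 0.07562
→ bracket: 0.05<=p<0.10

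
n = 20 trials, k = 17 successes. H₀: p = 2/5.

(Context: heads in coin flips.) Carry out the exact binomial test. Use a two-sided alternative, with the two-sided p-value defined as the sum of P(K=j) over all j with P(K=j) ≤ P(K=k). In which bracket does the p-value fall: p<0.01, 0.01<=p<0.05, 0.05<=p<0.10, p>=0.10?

p-value bracket: p<0.01

Exact binomial: n=20, k=17, p₀=2/5=0.4000
P(X=j) = C(n,j)·p₀^j·(1−p₀)^(n−j); p = Σ P(X=j) over j with P(X=j) ≤ P(X=17)
p-value (two-sided) = 0.00008
→ bracket: p<0.01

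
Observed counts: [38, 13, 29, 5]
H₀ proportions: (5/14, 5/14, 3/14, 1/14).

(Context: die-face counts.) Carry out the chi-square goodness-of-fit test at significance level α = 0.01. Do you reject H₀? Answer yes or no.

reject H₀: yes

n = 85; E_i = n·p_i = [30.36, 30.36, 18.21, 6.07]
χ² = (38−30.36)²/30.36 + (13−30.36)²/30.36 + (29−18.21)²/18.21 + (5−6.07)²/6.07 = 18.4243
df = 3
p-value (upper-tail) = 0.00036
At α=0.01: p < α → reject H₀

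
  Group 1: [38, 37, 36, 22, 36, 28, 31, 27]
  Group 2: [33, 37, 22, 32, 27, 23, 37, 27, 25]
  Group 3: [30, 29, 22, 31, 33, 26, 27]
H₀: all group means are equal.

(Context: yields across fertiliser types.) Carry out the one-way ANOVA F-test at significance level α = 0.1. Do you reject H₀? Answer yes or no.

Group means [31.88, 29.22, 28.29], grand mean 29.833
SSB = Σnᵢ(x̄ᵢ−x̄)² = 53.474; SSW = ΣΣ(x−x̄ᵢ)² = 575.859
MSB = 53.474/2 = 26.7371; MSW = 575.859/21 = 27.4219
F = MSB/MSW = 0.9750
df = (2, 21)
p-value (upper-tail) = 0.39362
At α=0.1: p ≥ α → fail to reject H₀

reject H₀: no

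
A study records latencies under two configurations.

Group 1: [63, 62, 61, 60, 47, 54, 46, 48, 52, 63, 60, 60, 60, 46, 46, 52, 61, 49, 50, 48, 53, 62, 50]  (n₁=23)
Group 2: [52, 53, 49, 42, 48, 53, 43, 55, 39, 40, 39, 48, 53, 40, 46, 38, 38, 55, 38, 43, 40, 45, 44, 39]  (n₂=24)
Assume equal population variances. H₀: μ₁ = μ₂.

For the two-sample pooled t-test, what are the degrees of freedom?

degrees of freedom = 45

df = n₁ + n₂ − 2 = 23 + 24 − 2 = 45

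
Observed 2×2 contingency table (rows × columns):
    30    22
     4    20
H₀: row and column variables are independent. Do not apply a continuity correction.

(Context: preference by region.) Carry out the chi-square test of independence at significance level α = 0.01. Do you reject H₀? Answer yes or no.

reject H₀: yes

Row totals [52, 24], col totals [34, 42], n=76
χ² = (30−23.26)²/23.26 + (22−28.74)²/28.74 + (4−10.74)²/10.74 + (20−13.26)²/13.26 = 11.1792
df = 1
p-value (upper-tail) = 0.00083
At α=0.01: p < α → reject H₀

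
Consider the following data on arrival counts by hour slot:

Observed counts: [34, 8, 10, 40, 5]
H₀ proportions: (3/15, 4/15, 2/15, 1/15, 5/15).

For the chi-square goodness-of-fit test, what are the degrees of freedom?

df = k − 1 = 5 − 1 = 4

degrees of freedom = 4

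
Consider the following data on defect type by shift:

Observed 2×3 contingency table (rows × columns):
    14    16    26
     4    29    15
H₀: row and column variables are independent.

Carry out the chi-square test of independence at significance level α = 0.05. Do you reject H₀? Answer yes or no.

Row totals [56, 48], col totals [18, 45, 41], n=104
χ² = (14−9.69)²/9.69 + (16−24.23)²/24.23 + (26−22.08)²/22.08 + (4−8.31)²/8.31 + (29−20.77)²/20.77 + (15−18.92)²/18.92 = 11.7163
df = 2
p-value (upper-tail) = 0.00286
At α=0.05: p < α → reject H₀

reject H₀: yes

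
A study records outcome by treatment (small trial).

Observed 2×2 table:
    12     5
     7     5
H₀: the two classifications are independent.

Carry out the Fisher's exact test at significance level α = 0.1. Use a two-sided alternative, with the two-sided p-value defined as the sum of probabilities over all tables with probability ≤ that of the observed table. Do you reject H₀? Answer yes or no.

Margins: r₁=17, r₂=12, c₁=19, c₂=10, n=29
p_obs = C(17,12)·C(12,7)/C(29,19); sum pmf over tables with pmf ≤ p_obs
p-value (two-sided) = 0.69415
At α=0.1: p ≥ α → fail to reject H₀

reject H₀: no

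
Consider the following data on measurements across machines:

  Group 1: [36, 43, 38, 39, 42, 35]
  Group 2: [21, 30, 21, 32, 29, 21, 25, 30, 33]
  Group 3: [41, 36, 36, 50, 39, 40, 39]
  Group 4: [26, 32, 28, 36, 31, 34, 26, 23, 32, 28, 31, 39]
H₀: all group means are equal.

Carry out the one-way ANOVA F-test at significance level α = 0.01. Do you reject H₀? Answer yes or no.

Group means [38.83, 26.89, 40.14, 30.50], grand mean 33.000
SSB = Σnᵢ(x̄ᵢ−x̄)² = 972.421; SSW = ΣΣ(x−x̄ᵢ)² = 609.579
MSB = 972.421/3 = 324.1402; MSW = 609.579/30 = 20.3193
F = MSB/MSW = 15.9523
df = (3, 30)
p-value (upper-tail) = 0.00000
At α=0.01: p < α → reject H₀

reject H₀: yes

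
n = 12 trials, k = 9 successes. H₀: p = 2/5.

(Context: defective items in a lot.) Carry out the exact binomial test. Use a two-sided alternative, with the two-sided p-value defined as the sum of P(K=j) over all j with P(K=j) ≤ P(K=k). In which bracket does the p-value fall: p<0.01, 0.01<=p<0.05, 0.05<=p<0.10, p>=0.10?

Exact binomial: n=12, k=9, p₀=2/5=0.4000
P(X=j) = C(n,j)·p₀^j·(1−p₀)^(n−j); p = Σ P(X=j) over j with P(X=j) ≤ P(X=9)
p-value (two-sided) = 0.01744
→ bracket: 0.01<=p<0.05

p-value bracket: 0.01<=p<0.05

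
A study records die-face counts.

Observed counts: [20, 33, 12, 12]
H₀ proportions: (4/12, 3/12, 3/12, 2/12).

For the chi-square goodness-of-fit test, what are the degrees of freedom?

df = k − 1 = 4 − 1 = 3

degrees of freedom = 3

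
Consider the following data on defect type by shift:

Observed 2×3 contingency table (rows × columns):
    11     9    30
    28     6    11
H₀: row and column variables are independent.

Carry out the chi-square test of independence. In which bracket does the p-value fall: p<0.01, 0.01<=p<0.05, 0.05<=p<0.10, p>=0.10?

Row totals [50, 45], col totals [39, 15, 41], n=95
χ² = (11−20.53)²/20.53 + (9−7.89)²/7.89 + (30−21.58)²/21.58 + (28−18.47)²/18.47 + (6−7.11)²/7.11 + (11−19.42)²/19.42 = 16.5980
df = 2
p-value (upper-tail) = 0.00025
→ bracket: p<0.01

p-value bracket: p<0.01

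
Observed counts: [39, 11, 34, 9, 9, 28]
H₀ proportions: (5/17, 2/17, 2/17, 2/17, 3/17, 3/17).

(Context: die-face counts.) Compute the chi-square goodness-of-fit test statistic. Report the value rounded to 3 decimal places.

n = 130; E_i = n·p_i = [38.24, 15.29, 15.29, 15.29, 22.94, 22.94]
χ² = (39−38.24)²/38.24 + (11−15.29)²/15.29 + (34−15.29)²/15.29 + (9−15.29)²/15.29 + (9−22.94)²/22.94 + (28−22.94)²/22.94 = 36.2774
df = 5

test statistic = 36.277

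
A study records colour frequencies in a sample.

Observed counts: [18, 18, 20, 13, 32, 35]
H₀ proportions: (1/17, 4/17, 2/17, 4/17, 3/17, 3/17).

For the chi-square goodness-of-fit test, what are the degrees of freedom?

df = k − 1 = 6 − 1 = 5

degrees of freedom = 5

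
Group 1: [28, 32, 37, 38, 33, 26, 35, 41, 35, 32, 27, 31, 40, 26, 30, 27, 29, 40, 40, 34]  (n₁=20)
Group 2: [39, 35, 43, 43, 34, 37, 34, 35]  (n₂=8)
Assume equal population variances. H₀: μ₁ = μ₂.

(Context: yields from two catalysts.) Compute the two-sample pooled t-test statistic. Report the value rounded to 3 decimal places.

x̄₁=33.050, s₁=5.063, n₁=20
x̄₂=37.500, s₂=3.780, n₂=8
s_p² = [19·5.063² + 7·3.780²]/26 = 22.5750
SE = √(s_p²·(1/20+1/8)) = 1.9876
t = (33.050−37.500)/1.9876 = -2.2389
df = 26

test statistic = -2.239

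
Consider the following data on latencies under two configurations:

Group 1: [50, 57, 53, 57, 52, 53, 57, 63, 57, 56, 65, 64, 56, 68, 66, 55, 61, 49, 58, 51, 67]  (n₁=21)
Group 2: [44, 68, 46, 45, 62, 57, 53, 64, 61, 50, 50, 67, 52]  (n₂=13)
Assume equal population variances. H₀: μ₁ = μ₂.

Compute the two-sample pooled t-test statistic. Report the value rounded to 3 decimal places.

x̄₁=57.857, s₁=5.764, n₁=21
x̄₂=55.308, s₂=8.400, n₂=13
s_p² = [20·5.764² + 12·8.400²]/32 = 47.2294
SE = √(s_p²·(1/21+1/13)) = 2.4253
t = (57.857−55.308)/2.4253 = 1.0512
df = 32

test statistic = 1.051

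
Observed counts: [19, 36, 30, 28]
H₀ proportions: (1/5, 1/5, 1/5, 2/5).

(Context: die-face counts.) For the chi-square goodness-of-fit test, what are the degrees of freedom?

df = k − 1 = 4 − 1 = 3

degrees of freedom = 3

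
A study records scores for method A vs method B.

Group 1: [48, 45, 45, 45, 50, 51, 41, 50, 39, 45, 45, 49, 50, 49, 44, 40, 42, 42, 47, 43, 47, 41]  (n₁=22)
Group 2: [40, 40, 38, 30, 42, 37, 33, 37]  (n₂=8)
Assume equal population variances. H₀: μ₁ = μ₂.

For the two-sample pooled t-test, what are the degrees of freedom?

degrees of freedom = 28

df = n₁ + n₂ − 2 = 22 + 8 − 2 = 28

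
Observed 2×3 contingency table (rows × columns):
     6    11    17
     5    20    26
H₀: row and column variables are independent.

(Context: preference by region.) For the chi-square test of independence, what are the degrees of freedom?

degrees of freedom = 2

df = (r−1)(c−1) = (2−1)·(3−1) = 2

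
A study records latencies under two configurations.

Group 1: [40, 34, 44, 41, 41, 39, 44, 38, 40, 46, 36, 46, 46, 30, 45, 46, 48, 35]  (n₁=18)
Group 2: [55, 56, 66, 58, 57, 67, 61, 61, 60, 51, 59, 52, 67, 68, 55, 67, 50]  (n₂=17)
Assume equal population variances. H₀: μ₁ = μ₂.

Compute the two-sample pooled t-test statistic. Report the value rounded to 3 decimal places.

x̄₁=41.056, s₁=5.023, n₁=18
x̄₂=59.412, s₂=5.959, n₂=17
s_p² = [17·5.023² + 16·5.959²]/33 = 30.2140
SE = √(s_p²·(1/18+1/17)) = 1.8590
t = (41.056−59.412)/1.8590 = -9.8743
df = 33

test statistic = -9.874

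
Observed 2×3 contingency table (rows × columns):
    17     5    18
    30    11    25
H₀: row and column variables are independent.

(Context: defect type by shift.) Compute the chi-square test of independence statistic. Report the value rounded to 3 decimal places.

Row totals [40, 66], col totals [47, 16, 43], n=106
χ² = (17−17.74)²/17.74 + (5−6.04)²/6.04 + (18−16.23)²/16.23 + (30−29.26)²/29.26 + (11−9.96)²/9.96 + (25−26.77)²/26.77 = 0.6468
df = 2

test statistic = 0.647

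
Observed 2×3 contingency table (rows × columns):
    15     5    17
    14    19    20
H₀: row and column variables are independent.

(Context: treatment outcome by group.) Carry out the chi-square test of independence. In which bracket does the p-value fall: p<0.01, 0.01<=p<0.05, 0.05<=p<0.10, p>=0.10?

Row totals [37, 53], col totals [29, 24, 37], n=90
χ² = (15−11.92)²/11.92 + (5−9.87)²/9.87 + (17−15.21)²/15.21 + (14−17.08)²/17.08 + (19−14.13)²/14.13 + (20−21.79)²/21.79 = 5.7827
df = 2
p-value (upper-tail) = 0.05550
→ bracket: 0.05<=p<0.10

p-value bracket: 0.05<=p<0.10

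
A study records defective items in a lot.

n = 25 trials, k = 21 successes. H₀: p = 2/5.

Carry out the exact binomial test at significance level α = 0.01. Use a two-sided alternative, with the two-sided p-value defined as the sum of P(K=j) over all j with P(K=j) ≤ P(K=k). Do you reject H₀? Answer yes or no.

reject H₀: yes

Exact binomial: n=25, k=21, p₀=2/5=0.4000
P(X=j) = C(n,j)·p₀^j·(1−p₀)^(n−j); p = Σ P(X=j) over j with P(X=j) ≤ P(X=21)
p-value (two-sided) = 0.00001
At α=0.01: p < α → reject H₀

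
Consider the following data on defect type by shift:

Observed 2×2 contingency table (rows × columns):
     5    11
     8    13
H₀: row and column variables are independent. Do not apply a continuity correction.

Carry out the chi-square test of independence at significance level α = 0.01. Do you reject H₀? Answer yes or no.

Row totals [16, 21], col totals [13, 24], n=37
χ² = (5−5.62)²/5.62 + (11−10.38)²/10.38 + (8−7.38)²/7.38 + (13−13.62)²/13.62 = 0.1867
df = 1
p-value (upper-tail) = 0.66567
At α=0.01: p ≥ α → fail to reject H₀

reject H₀: no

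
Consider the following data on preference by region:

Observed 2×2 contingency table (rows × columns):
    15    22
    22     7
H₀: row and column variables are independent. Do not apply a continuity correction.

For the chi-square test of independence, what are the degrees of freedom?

df = (r−1)(c−1) = (2−1)·(2−1) = 1

degrees of freedom = 1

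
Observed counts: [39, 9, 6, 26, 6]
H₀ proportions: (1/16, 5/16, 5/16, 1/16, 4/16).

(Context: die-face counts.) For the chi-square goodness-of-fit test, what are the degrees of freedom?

degrees of freedom = 4

df = k − 1 = 5 − 1 = 4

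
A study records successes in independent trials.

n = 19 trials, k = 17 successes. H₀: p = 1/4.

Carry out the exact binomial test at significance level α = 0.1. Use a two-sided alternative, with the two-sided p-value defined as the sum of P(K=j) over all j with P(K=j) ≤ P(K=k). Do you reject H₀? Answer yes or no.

Exact binomial: n=19, k=17, p₀=1/4=0.2500
P(X=j) = C(n,j)·p₀^j·(1−p₀)^(n−j); p = Σ P(X=j) over j with P(X=j) ≤ P(X=17)
p-value (two-sided) = 0.00000
At α=0.1: p < α → reject H₀

reject H₀: yes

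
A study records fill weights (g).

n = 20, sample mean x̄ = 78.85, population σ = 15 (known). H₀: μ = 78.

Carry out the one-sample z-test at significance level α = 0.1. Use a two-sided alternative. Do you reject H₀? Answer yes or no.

SE = σ/√n = 15/√20 = 3.3541
z = (x̄−μ₀)/SE = (78.85−78)/3.3541 = 0.2534
p-value (two-sided) = 0.79994
At α=0.1: p ≥ α → fail to reject H₀

reject H₀: no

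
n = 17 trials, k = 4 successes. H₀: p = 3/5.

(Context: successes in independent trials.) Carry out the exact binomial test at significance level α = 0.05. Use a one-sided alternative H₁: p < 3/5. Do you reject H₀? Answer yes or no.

reject H₀: yes

Exact binomial: n=17, k=4, p₀=3/5=0.6000
P(X≤4) from Σ C(n,i)·p₀^i·(1−p₀)^(n−i)
p-value (one-sided, H₁ less) = 0.00252
At α=0.05: p < α → reject H₀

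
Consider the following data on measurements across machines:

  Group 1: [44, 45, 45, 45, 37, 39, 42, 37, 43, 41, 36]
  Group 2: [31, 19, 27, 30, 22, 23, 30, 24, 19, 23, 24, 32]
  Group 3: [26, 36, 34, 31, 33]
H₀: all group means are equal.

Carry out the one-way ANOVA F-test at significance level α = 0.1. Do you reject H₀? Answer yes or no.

Group means [41.27, 25.33, 32.00], grand mean 32.786
SSB = Σnᵢ(x̄ᵢ−x̄)² = 1461.866; SSW = ΣΣ(x−x̄ᵢ)² = 408.848
MSB = 1461.866/2 = 730.9329; MSW = 408.848/25 = 16.3539
F = MSB/MSW = 44.6946
df = (2, 25)
p-value (upper-tail) = 0.00000
At α=0.1: p < α → reject H₀

reject H₀: yes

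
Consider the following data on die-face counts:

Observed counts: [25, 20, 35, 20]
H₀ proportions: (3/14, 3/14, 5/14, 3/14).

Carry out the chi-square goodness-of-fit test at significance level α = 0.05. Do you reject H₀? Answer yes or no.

reject H₀: no

n = 100; E_i = n·p_i = [21.43, 21.43, 35.71, 21.43]
χ² = (25−21.43)²/21.43 + (20−21.43)²/21.43 + (35−35.71)²/35.71 + (20−21.43)²/21.43 = 0.8000
df = 3
p-value (upper-tail) = 0.84947
At α=0.05: p ≥ α → fail to reject H₀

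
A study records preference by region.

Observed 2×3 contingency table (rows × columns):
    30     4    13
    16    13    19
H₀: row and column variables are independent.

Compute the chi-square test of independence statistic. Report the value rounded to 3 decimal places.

Row totals [47, 48], col totals [46, 17, 32], n=95
χ² = (30−22.76)²/22.76 + (4−8.41)²/8.41 + (13−15.83)²/15.83 + (16−23.24)²/23.24 + (13−8.59)²/8.59 + (19−16.17)²/16.17 = 10.1412
df = 2

test statistic = 10.141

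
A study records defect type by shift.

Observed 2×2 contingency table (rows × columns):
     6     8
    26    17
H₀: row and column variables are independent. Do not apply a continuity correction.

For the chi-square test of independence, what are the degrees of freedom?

degrees of freedom = 1

df = (r−1)(c−1) = (2−1)·(2−1) = 1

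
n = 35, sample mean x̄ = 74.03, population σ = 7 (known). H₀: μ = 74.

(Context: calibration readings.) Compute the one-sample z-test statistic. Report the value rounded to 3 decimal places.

test statistic = 0.025

SE = σ/√n = 7/√35 = 1.1832
z = (x̄−μ₀)/SE = (74.03−74)/1.1832 = 0.0254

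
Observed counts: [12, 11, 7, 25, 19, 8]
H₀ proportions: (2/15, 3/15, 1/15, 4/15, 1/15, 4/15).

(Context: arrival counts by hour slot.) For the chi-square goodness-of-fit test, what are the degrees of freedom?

df = k − 1 = 6 − 1 = 5

degrees of freedom = 5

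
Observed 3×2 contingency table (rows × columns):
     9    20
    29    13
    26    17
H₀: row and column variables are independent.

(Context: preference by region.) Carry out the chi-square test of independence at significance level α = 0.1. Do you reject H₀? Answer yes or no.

reject H₀: yes

Row totals [29, 42, 43], col totals [64, 50], n=114
χ² = (9−16.28)²/16.28 + (20−12.72)²/12.72 + (29−23.58)²/23.58 + (13−18.42)²/18.42 + (26−24.14)²/24.14 + (17−18.86)²/18.86 = 10.5918
df = 2
p-value (upper-tail) = 0.00501
At α=0.1: p < α → reject H₀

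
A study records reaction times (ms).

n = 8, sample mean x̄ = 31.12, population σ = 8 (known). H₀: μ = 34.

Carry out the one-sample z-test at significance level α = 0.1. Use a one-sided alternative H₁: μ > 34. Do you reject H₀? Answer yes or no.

SE = σ/√n = 8/√8 = 2.8284
z = (x̄−μ₀)/SE = (31.12−34)/2.8284 = -1.0182
p-value (one-sided, H₁ greater) = 0.84572
At α=0.1: p ≥ α → fail to reject H₀

reject H₀: no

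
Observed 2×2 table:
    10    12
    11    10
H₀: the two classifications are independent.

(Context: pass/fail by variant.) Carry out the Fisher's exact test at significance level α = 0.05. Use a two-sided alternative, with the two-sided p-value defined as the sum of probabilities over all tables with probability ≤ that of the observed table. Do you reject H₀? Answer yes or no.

reject H₀: no

Margins: r₁=22, r₂=21, c₁=21, c₂=22, n=43
p_obs = C(22,10)·C(21,11)/C(43,21); sum pmf over tables with pmf ≤ p_obs
p-value (two-sided) = 0.76349
At α=0.05: p ≥ α → fail to reject H₀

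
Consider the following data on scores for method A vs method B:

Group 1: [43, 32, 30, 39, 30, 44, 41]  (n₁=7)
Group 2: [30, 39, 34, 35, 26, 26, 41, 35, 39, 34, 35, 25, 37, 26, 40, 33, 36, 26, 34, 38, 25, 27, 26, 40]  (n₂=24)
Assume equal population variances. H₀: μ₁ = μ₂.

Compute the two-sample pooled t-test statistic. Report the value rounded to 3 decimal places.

test statistic = 1.717

x̄₁=37.000, s₁=6.164, n₁=7
x̄₂=32.792, s₂=5.579, n₂=24
s_p² = [6·6.164² + 23·5.579²]/29 = 32.5503
SE = √(s_p²·(1/7+1/24)) = 2.4508
t = (37.000−32.792)/2.4508 = 1.7171
df = 29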